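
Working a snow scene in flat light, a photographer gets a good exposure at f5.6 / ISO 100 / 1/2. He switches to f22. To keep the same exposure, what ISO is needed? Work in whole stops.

Aperture: f/5.6 → f/8 → f/11 → f/16 → f/22 — 4 stops narrower (darker).
Need 4 stops brighter from the ISO: 100 → 200 → 400 → 800 → 1600.

ISO 1600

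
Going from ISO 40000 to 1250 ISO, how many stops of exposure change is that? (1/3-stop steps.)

40000 → 32000 → 25600 → 20000 → 16000 → 12800 → 10000 → 8000 → 6400 → 5000 → 4000 → 3200 → 2500 → 2000 → 1600 → 1250 — count the steps: 15 third-stops = 5 stops.

5 stops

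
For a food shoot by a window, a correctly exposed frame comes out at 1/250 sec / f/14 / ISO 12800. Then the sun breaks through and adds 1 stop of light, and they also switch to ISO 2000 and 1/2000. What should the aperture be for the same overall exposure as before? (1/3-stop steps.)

Scene light: 1 stop brighter.
ISO: 12800 → 10000 → 8000 → 6400 → 5000 → 4000 → 3200 → 2500 → 2000 — 2 2/3 stops dropped (darker).
Shutter speed: 1/250 → 1/320 → 1/400 → 1/500 → 1/640 → 1/800 → 1/1000 → 1/1250 → 1/1600 → 1/2000 — 3 stops shorter (darker).
Net so far: 4 2/3 stops darker. Aperture: f/14 → f/13 → f/11 → f/10 → f/9 → f/8 → f/7.1 → f/6.3 → f/5.6 → f/5 → f/4.5 → f/4 → f/3.5 → f/3.2 → f/2.8.

f/2.8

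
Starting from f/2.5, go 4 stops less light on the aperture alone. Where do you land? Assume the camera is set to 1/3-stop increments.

f/10

Aperture: f/2.5 → f/2.8 → f/3.2 → f/3.5 → f/4 → f/4.5 → f/5 → f/5.6 → f/6.3 → f/7.1 → f/8 → f/9 → f/10 — 4 stops narrower (darker).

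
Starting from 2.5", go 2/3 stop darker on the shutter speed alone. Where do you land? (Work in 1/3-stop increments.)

Shutter speed: 2.5 → 2 → 1.6 — 2/3 stop shorter (darker).

1.6 s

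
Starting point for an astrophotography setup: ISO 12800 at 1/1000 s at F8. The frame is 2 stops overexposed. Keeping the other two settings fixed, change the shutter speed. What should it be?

1/4000s

Overexposed by 2 stops → need 2 stops darker.
Shutter speed: 1/1000 → 1/2000 → 1/4000.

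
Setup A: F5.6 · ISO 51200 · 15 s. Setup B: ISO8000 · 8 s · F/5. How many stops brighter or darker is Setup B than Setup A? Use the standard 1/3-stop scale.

3 1/3 stops darker

Aperture: f/5.6 → f/5 — 1/3 stop opened up (brighter).
Shutter speed: 15 → 13 → 10 → 8 — 1 stop faster (darker).
ISO: 51200 → 40000 → 32000 → 25600 → 20000 → 16000 → 12800 → 10000 → 8000 — 2 2/3 stops dropped (darker).
Net: +1/3 −1 −2 2/3 = −3 1/3 stops.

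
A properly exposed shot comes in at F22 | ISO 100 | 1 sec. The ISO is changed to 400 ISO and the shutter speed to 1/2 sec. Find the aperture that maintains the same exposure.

ISO: 100 → 200 → 400 — 2 stops raised (brighter).
Shutter speed: 1 → 1/2 — 1 stop shorter (darker).
Net change so far: 1 stop brighter. Offset with the aperture: f/22 → f/32.

f/32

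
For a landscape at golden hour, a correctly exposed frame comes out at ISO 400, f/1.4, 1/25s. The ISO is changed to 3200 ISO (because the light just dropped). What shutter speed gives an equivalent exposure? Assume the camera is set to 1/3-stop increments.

ISO: 400 → 500 → 640 → 800 → 1000 → 1250 → 1600 → 2000 → 2500 → 3200 — 3 stops higher (brighter).
Need 3 stops darker from the shutter speed: 1/25 → 1/30 → 1/40 → 1/50 → 1/60 → 1/80 → 1/100 → 1/125 → 1/160 → 1/200.

1/200s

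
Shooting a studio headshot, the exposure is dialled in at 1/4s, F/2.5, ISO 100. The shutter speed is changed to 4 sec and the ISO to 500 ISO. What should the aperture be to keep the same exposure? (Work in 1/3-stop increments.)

f/22

Shutter speed: 1/4 → 0.3 → 0.4 → 0.5 → 0.6 → 0.8 → 1 → 1.3 → 1.6 → 2 → 2.5 → 3.2 → 4 — 4 stops slower (brighter).
ISO: 100 → 125 → 160 → 200 → 250 → 320 → 400 → 500 — 2 1/3 stops higher (brighter).
Net change so far: 6 1/3 stops brighter. Offset with the aperture: f/2.5 → f/2.8 → f/3.2 → f/3.5 → f/4 → f/4.5 → f/5 → f/5.6 → f/6.3 → f/7.1 → f/8 → f/9 → f/10 → f/11 → f/13 → f/14 → f/16 → f/18 → f/20 → f/22.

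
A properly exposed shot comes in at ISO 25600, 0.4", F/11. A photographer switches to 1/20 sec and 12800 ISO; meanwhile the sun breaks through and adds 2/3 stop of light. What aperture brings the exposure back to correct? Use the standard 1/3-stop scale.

f/3.5

Scene light: 2/3 stop brighter.
Shutter speed: 0.4 → 0.3 → 1/4 → 1/5 → 1/6 → 1/8 → 1/10 → 1/13 → 1/15 → 1/20 — 3 stops shorter (darker).
ISO: 25600 → 20000 → 16000 → 12800 — 1 stop dropped (darker).
Net so far: 3 1/3 stops darker. Aperture: f/11 → f/10 → f/9 → f/8 → f/7.1 → f/6.3 → f/5.6 → f/5 → f/4.5 → f/4 → f/3.5.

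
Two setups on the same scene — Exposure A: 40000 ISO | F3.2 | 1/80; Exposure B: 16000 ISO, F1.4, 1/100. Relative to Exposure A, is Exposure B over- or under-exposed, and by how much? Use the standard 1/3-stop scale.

2/3 stop brighter

Aperture: f/3.2 → f/2.8 → f/2.5 → f/2.2 → f/2 → f/1.8 → f/1.6 → f/1.4 — 2 1/3 stops larger aperture (brighter).
Shutter speed: 1/80 → 1/100 — 1/3 stop shorter (darker).
ISO: 40000 → 32000 → 25600 → 20000 → 16000 — 1 1/3 stops dropped (darker).
Net: +2 1/3 −1/3 −1 1/3 = +2/3 stops.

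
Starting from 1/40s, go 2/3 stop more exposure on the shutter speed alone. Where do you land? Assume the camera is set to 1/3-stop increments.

1/25s

Shutter speed: 1/40 → 1/30 → 1/25 — 2/3 stop slower (brighter).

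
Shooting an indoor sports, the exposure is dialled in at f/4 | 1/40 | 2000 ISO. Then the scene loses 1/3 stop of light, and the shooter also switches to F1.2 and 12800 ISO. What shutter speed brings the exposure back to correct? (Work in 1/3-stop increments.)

1/2000s

Scene light: 1/3 stop darker.
Aperture: f/4 → f/3.5 → f/3.2 → f/2.8 → f/2.5 → f/2.2 → f/2 → f/1.8 → f/1.6 → f/1.4 → f/1.2 — 3 1/3 stops wider (brighter).
ISO: 2000 → 2500 → 3200 → 4000 → 5000 → 6400 → 8000 → 10000 → 12800 — 2 2/3 stops higher (brighter).
Net so far: 5 2/3 stops brighter. Shutter speed: 1/40 → 1/50 → 1/60 → 1/80 → 1/100 → 1/125 → 1/160 → 1/200 → 1/250 → 1/320 → 1/400 → 1/500 → 1/640 → 1/800 → 1/1000 → 1/1250 → 1/1600 → 1/2000.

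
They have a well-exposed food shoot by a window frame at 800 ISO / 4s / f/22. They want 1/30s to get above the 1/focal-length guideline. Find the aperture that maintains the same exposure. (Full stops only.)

f/2

Shutter speed: 4 → 2 → 1 → 1/2 → 1/4 → 1/8 → 1/15 → 1/30 — 7 stops faster (darker).
Need 7 stops brighter from the aperture: f/22 → f/16 → f/11 → f/8 → f/5.6 → f/4 → f/2.8 → f/2.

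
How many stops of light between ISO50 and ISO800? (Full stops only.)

50 → 100 → 200 → 400 → 800 — count the steps: 4 stops.

4 stops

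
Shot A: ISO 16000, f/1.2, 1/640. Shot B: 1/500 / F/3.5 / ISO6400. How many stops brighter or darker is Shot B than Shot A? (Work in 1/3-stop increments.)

Aperture: f/1.2 → f/1.4 → f/1.6 → f/1.8 → f/2 → f/2.2 → f/2.5 → f/2.8 → f/3.2 → f/3.5 — 3 stops narrower (darker).
Shutter speed: 1/640 → 1/500 — 1/3 stop longer (brighter).
ISO: 16000 → 12800 → 10000 → 8000 → 6400 — 1 1/3 stops lower (darker).
Net: −3 +1/3 −1 1/3 = −4 stops.

4 stops darker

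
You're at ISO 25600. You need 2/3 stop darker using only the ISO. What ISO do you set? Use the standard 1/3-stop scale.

ISO: 25600 → 20000 → 16000 — 2/3 stop lower (darker).

ISO 16000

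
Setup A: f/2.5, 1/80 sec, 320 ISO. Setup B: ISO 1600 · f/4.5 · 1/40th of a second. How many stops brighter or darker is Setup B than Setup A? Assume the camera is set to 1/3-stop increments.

Aperture: f/2.5 → f/2.8 → f/3.2 → f/3.5 → f/4 → f/4.5 — 1 2/3 stops smaller aperture (darker).
Shutter speed: 1/80 → 1/60 → 1/50 → 1/40 — 1 stop slower (brighter).
ISO: 320 → 400 → 500 → 640 → 800 → 1000 → 1250 → 1600 — 2 1/3 stops raised (brighter).
Net: −1 2/3 +1 +2 1/3 = +1 2/3 stops.

1 2/3 stops brighter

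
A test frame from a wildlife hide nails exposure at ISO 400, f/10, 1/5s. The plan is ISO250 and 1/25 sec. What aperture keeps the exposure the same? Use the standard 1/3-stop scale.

ISO: 400 → 320 → 250 — 2/3 stop lower (darker).
Shutter speed: 1/5 → 1/6 → 1/8 → 1/10 → 1/13 → 1/15 → 1/20 → 1/25 — 2 1/3 stops faster (darker).
Net change so far: 3 stops darker. Offset with the aperture: f/10 → f/9 → f/8 → f/7.1 → f/6.3 → f/5.6 → f/5 → f/4.5 → f/4 → f/3.5.

f/3.5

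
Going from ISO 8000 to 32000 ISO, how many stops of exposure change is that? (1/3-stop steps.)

2 stops

8000 → 10000 → 12800 → 16000 → 20000 → 25600 → 32000 — count the steps: 6 third-stops = 2 stops.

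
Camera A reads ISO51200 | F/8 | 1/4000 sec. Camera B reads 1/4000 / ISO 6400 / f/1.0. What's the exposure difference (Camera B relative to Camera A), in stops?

Aperture: f/8 → f/5.6 → f/4 → f/2.8 → f/2 → f/1.4 → f/1.0 — 6 stops opened up (brighter).
Shutter speed: unchanged.
ISO: 51200 → 25600 → 12800 → 6400 — 3 stops lower (darker).
Net: +6 −3 = +3 stops.

3 stops brighter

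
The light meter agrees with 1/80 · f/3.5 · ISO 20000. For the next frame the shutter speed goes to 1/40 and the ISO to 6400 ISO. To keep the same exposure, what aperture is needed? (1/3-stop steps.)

f/2.8

Shutter speed: 1/80 → 1/60 → 1/50 → 1/40 — 1 stop slower (brighter).
ISO: 20000 → 16000 → 12800 → 10000 → 8000 → 6400 — 1 2/3 stops dropped (darker).
Net change so far: 2/3 stop darker. Offset with the aperture: f/3.5 → f/3.2 → f/2.8.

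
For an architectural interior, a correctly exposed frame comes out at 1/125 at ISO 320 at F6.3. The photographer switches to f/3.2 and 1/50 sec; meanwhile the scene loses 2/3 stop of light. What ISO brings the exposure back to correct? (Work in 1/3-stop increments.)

ISO 50

Scene light: 2/3 stop darker.
Aperture: f/6.3 → f/5.6 → f/5 → f/4.5 → f/4 → f/3.5 → f/3.2 — 2 stops wider (brighter).
Shutter speed: 1/125 → 1/100 → 1/80 → 1/60 → 1/50 — 1 1/3 stops slower (brighter).
Net so far: 2 2/3 stops brighter. ISO: 320 → 250 → 200 → 160 → 125 → 100 → 80 → 64 → 50.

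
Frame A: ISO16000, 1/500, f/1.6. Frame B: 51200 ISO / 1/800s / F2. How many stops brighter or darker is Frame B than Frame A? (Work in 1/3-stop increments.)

1/3 stop brighter

Aperture: f/1.6 → f/1.8 → f/2 — 2/3 stop smaller aperture (darker).
Shutter speed: 1/500 → 1/640 → 1/800 — 2/3 stop shorter (darker).
ISO: 16000 → 20000 → 25600 → 32000 → 40000 → 51200 — 1 2/3 stops higher (brighter).
Net: −2/3 −2/3 +1 2/3 = +1/3 stops.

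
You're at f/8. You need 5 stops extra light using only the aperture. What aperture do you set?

Aperture: f/8 → f/5.6 → f/4 → f/2.8 → f/2 → f/1.4 — 5 stops opened up (brighter).

f/1.4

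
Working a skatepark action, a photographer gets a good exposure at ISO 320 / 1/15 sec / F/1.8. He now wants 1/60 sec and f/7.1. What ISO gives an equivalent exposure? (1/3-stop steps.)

Shutter speed: 1/15 → 1/20 → 1/25 → 1/30 → 1/40 → 1/50 → 1/60 — 2 stops faster (darker).
Aperture: f/1.8 → f/2 → f/2.2 → f/2.5 → f/2.8 → f/3.2 → f/3.5 → f/4 → f/4.5 → f/5 → f/5.6 → f/6.3 → f/7.1 — 4 stops smaller aperture (darker).
Net change so far: 6 stops darker. Offset with the ISO: 320 → 400 → 500 → 640 → 800 → 1000 → 1250 → 1600 → 2000 → 2500 → 3200 → 4000 → 5000 → 6400 → 8000 → 10000 → 12800 → 16000 → 20000.

ISO 20000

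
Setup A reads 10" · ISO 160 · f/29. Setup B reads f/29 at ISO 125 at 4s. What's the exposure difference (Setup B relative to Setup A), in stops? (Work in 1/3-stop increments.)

1 2/3 stops darker

Aperture: unchanged.
Shutter speed: 10 → 8 → 6 → 5 → 4 — 1 1/3 stops faster (darker).
ISO: 160 → 125 — 1/3 stop dropped (darker).
Net: −1 1/3 −1/3 = −1 2/3 stops.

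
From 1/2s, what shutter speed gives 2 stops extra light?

2 s

Shutter speed: 1/2 → 1 → 2 — 2 stops longer (brighter).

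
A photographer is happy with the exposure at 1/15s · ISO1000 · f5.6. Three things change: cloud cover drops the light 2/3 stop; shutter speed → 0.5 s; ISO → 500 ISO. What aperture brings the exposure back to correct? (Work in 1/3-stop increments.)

Scene light: 2/3 stop darker.
Shutter speed: 1/15 → 1/13 → 1/10 → 1/8 → 1/6 → 1/5 → 1/4 → 0.3 → 0.4 → 0.5 — 3 stops longer (brighter).
ISO: 1000 → 800 → 640 → 500 — 1 stop dropped (darker).
Net so far: 1 1/3 stops brighter. Aperture: f/5.6 → f/6.3 → f/7.1 → f/8 → f/9.

f/9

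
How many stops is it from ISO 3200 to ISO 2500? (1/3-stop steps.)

1/3 stop

3200 → 2500 — count the steps: 1 third-stops = 1/3 stop.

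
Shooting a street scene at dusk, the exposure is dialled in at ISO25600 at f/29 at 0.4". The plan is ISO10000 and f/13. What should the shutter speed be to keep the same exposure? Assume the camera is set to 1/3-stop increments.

1/5s

ISO: 25600 → 20000 → 16000 → 12800 → 10000 — 1 1/3 stops dropped (darker).
Aperture: f/29 → f/25 → f/22 → f/20 → f/18 → f/16 → f/14 → f/13 — 2 1/3 stops wider (brighter).
Net change so far: 1 stop brighter. Offset with the shutter speed: 0.4 → 0.3 → 1/4 → 1/5.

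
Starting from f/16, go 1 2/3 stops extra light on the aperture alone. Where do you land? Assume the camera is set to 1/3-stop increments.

Aperture: f/16 → f/14 → f/13 → f/11 → f/10 → f/9 — 1 2/3 stops wider (brighter).

f/9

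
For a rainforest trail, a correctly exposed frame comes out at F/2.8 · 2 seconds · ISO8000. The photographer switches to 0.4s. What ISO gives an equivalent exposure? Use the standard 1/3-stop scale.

Shutter speed: 2 → 1.6 → 1.3 → 1 → 0.8 → 0.6 → 0.5 → 0.4 — 2 1/3 stops shorter (darker).
Need 2 1/3 stops brighter from the ISO: 8000 → 10000 → 12800 → 16000 → 20000 → 25600 → 32000 → 40000.

ISO 40000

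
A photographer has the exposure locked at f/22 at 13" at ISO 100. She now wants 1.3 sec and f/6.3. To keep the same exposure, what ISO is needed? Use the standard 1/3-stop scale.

ISO 80

Shutter speed: 13 → 10 → 8 → 6 → 5 → 4 → 3.2 → 2.5 → 2 → 1.6 → 1.3 — 3 1/3 stops faster (darker).
Aperture: f/22 → f/20 → f/18 → f/16 → f/14 → f/13 → f/11 → f/10 → f/9 → f/8 → f/7.1 → f/6.3 — 3 2/3 stops opened up (brighter).
Net change so far: 1/3 stop brighter. Offset with the ISO: 100 → 80.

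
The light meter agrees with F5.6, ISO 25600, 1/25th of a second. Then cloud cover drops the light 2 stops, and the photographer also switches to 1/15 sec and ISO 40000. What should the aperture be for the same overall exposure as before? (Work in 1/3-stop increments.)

Scene light: 2 stops darker.
Shutter speed: 1/25 → 1/20 → 1/15 — 2/3 stop longer (brighter).
ISO: 25600 → 32000 → 40000 — 2/3 stop higher (brighter).
Net so far: 2/3 stop darker. Aperture: f/5.6 → f/5 → f/4.5.

f/4.5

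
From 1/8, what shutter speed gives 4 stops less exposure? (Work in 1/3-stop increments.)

1/125s

Shutter speed: 1/8 → 1/10 → 1/13 → 1/15 → 1/20 → 1/25 → 1/30 → 1/40 → 1/50 → 1/60 → 1/80 → 1/100 → 1/125 — 4 stops shorter (darker).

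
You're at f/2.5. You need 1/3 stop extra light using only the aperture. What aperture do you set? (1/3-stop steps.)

Aperture: f/2.5 → f/2.2 — 1/3 stop wider (brighter).

f/2.2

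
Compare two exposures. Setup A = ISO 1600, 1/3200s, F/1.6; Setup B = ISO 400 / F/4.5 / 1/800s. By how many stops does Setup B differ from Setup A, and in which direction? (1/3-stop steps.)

Aperture: f/1.6 → f/1.8 → f/2 → f/2.2 → f/2.5 → f/2.8 → f/3.2 → f/3.5 → f/4 → f/4.5 — 3 stops narrower (darker).
Shutter speed: 1/3200 → 1/2500 → 1/2000 → 1/1600 → 1/1250 → 1/1000 → 1/800 — 2 stops longer (brighter).
ISO: 1600 → 1250 → 1000 → 800 → 640 → 500 → 400 — 2 stops lower (darker).
Net: −3 +2 −2 = −3 stops.

3 stops darker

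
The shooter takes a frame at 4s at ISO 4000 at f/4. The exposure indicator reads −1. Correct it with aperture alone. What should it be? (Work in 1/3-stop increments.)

f/2.8

Underexposed by 1 stop → need 1 stop brighter.
Aperture: f/4 → f/3.5 → f/3.2 → f/2.8.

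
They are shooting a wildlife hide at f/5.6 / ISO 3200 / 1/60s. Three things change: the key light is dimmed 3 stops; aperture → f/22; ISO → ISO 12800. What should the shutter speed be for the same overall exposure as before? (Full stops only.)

Scene light: 3 stops darker.
Aperture: f/5.6 → f/8 → f/11 → f/16 → f/22 — 4 stops smaller aperture (darker).
ISO: 3200 → 6400 → 12800 — 2 stops higher (brighter).
Net so far: 5 stops darker. Shutter speed: 1/60 → 1/30 → 1/15 → 1/8 → 1/4 → 1/2.

1/2s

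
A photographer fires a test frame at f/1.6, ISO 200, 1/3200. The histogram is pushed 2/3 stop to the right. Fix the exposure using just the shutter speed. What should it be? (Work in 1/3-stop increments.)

Overexposed by 2/3 stop → need 2/3 stop darker.
Shutter speed: 1/3200 → 1/4000 → 1/5000.

1/5000s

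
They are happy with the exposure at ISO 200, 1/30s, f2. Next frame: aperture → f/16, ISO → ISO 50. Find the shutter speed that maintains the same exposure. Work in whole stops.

8 s

Aperture: f/2 → f/2.8 → f/4 → f/5.6 → f/8 → f/11 → f/16 — 6 stops smaller aperture (darker).
ISO: 200 → 100 → 50 — 2 stops lower (darker).
Net change so far: 8 stops darker. Offset with the shutter speed: 1/30 → 1/15 → 1/8 → 1/4 → 1/2 → 1 → 2 → 4 → 8.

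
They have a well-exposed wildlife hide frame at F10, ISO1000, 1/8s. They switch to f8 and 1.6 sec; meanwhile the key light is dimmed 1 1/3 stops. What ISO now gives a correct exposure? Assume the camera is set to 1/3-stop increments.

ISO 125

Scene light: 1 1/3 stops darker.
Aperture: f/10 → f/9 → f/8 — 2/3 stop opened up (brighter).
Shutter speed: 1/8 → 1/6 → 1/5 → 1/4 → 0.3 → 0.4 → 0.5 → 0.6 → 0.8 → 1 → 1.3 → 1.6 — 3 2/3 stops slower (brighter).
Net so far: 3 stops brighter. ISO: 1000 → 800 → 640 → 500 → 400 → 320 → 250 → 200 → 160 → 125.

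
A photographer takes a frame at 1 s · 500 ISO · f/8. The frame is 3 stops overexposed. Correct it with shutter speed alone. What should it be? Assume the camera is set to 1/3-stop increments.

1/8s

Overexposed by 3 stops → need 3 stops darker.
Shutter speed: 1 → 0.8 → 0.6 → 0.5 → 0.4 → 0.3 → 1/4 → 1/5 → 1/6 → 1/8.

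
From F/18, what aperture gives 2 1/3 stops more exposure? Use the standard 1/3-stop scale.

Aperture: f/18 → f/16 → f/14 → f/13 → f/11 → f/10 → f/9 → f/8 — 2 1/3 stops opened up (brighter).

f/8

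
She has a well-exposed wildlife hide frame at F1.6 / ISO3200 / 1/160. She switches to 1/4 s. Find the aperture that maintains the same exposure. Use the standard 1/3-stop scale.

f/10

Shutter speed: 1/160 → 1/125 → 1/100 → 1/80 → 1/60 → 1/50 → 1/40 → 1/30 → 1/25 → 1/20 → 1/15 → 1/13 → 1/10 → 1/8 → 1/6 → 1/5 → 1/4 — 5 1/3 stops slower (brighter).
Need 5 1/3 stops darker from the aperture: f/1.6 → f/1.8 → f/2 → f/2.2 → f/2.5 → f/2.8 → f/3.2 → f/3.5 → f/4 → f/4.5 → f/5 → f/5.6 → f/6.3 → f/7.1 → f/8 → f/9 → f/10.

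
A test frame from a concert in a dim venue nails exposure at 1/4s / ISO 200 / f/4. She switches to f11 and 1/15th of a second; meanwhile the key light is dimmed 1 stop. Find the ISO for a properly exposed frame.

Scene light: 1 stop darker.
Aperture: f/4 → f/5.6 → f/8 → f/11 — 3 stops stopped down (darker).
Shutter speed: 1/4 → 1/8 → 1/15 — 2 stops faster (darker).
Net so far: 6 stops darker. ISO: 200 → 400 → 800 → 1600 → 3200 → 6400 → 12800.

ISO 12800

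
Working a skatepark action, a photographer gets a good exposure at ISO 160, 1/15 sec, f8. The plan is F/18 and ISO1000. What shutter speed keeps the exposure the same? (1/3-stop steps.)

Aperture: f/8 → f/9 → f/10 → f/11 → f/13 → f/14 → f/16 → f/18 — 2 1/3 stops stopped down (darker).
ISO: 160 → 200 → 250 → 320 → 400 → 500 → 640 → 800 → 1000 — 2 2/3 stops raised (brighter).
Net change so far: 1/3 stop brighter. Offset with the shutter speed: 1/15 → 1/20.

1/20s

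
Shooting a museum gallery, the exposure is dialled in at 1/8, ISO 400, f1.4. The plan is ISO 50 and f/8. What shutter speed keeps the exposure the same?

ISO: 400 → 200 → 100 → 50 — 3 stops dropped (darker).
Aperture: f/1.4 → f/2 → f/2.8 → f/4 → f/5.6 → f/8 — 5 stops stopped down (darker).
Net change so far: 8 stops darker. Offset with the shutter speed: 1/8 → 1/4 → 1/2 → 1 → 2 → 4 → 8 → 15 → 30.

30 s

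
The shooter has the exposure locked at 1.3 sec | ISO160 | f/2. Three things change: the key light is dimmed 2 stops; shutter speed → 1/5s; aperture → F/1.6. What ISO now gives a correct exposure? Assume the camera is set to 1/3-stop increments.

ISO 2500

Scene light: 2 stops darker.
Shutter speed: 1.3 → 1 → 0.8 → 0.6 → 0.5 → 0.4 → 0.3 → 1/4 → 1/5 — 2 2/3 stops faster (darker).
Aperture: f/2 → f/1.8 → f/1.6 — 2/3 stop wider (brighter).
Net so far: 4 stops darker. ISO: 160 → 200 → 250 → 320 → 400 → 500 → 640 → 800 → 1000 → 1250 → 1600 → 2000 → 2500.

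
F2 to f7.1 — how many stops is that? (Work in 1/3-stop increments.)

f/2 → f/2.2 → f/2.5 → f/2.8 → f/3.2 → f/3.5 → f/4 → f/4.5 → f/5 → f/5.6 → f/6.3 → f/7.1 — count the steps: 11 third-stops = 3 2/3 stops.

3 2/3 stops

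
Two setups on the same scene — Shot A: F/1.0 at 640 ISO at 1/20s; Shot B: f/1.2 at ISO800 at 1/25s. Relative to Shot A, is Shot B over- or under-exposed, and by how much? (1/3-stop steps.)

2/3 stop darker

Aperture: f/1.0 → f/1.1 → f/1.2 — 2/3 stop narrower (darker).
Shutter speed: 1/20 → 1/25 — 1/3 stop faster (darker).
ISO: 640 → 800 — 1/3 stop raised (brighter).
Net: −2/3 −1/3 +1/3 = −2/3 stops.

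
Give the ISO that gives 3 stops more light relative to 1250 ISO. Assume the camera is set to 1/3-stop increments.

ISO 10000

ISO: 1250 → 1600 → 2000 → 2500 → 3200 → 4000 → 5000 → 6400 → 8000 → 10000 — 3 stops higher (brighter).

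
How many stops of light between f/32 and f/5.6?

f/32 → f/22 → f/16 → f/11 → f/8 → f/5.6 — count the steps: 5 stops.

5 stops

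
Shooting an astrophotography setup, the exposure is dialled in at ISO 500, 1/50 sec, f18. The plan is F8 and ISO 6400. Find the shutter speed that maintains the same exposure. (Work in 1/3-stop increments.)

1/3200s

Aperture: f/18 → f/16 → f/14 → f/13 → f/11 → f/10 → f/9 → f/8 — 2 1/3 stops wider (brighter).
ISO: 500 → 640 → 800 → 1000 → 1250 → 1600 → 2000 → 2500 → 3200 → 4000 → 5000 → 6400 — 3 2/3 stops raised (brighter).
Net change so far: 6 stops brighter. Offset with the shutter speed: 1/50 → 1/60 → 1/80 → 1/100 → 1/125 → 1/160 → 1/200 → 1/250 → 1/320 → 1/400 → 1/500 → 1/640 → 1/800 → 1/1000 → 1/1250 → 1/1600 → 1/2000 → 1/2500 → 1/3200.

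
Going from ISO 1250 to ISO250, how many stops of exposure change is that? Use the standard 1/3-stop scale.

1250 → 1000 → 800 → 640 → 500 → 400 → 320 → 250 — count the steps: 7 third-stops = 2 1/3 stops.

2 1/3 stops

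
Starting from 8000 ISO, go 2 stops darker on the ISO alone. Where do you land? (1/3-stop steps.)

ISO: 8000 → 6400 → 5000 → 4000 → 3200 → 2500 → 2000 — 2 stops dropped (darker).

ISO 2000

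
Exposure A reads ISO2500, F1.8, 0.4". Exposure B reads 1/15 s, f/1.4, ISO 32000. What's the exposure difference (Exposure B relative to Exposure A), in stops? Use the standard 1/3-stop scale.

Aperture: f/1.8 → f/1.6 → f/1.4 — 2/3 stop larger aperture (brighter).
Shutter speed: 0.4 → 0.3 → 1/4 → 1/5 → 1/6 → 1/8 → 1/10 → 1/13 → 1/15 — 2 2/3 stops faster (darker).
ISO: 2500 → 3200 → 4000 → 5000 → 6400 → 8000 → 10000 → 12800 → 16000 → 20000 → 25600 → 32000 — 3 2/3 stops raised (brighter).
Net: +2/3 −2 2/3 +3 2/3 = +1 2/3 stops.

1 2/3 stops brighter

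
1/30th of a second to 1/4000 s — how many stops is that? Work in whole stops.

1/30 → 1/60 → 1/125 → 1/250 → 1/500 → 1/1000 → 1/2000 → 1/4000 — count the steps: 7 stops.

7 stops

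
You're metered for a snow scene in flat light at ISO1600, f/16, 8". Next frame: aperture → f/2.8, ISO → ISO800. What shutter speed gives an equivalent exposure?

1/2s

Aperture: f/16 → f/11 → f/8 → f/5.6 → f/4 → f/2.8 — 5 stops opened up (brighter).
ISO: 1600 → 800 — 1 stop lower (darker).
Net change so far: 4 stops brighter. Offset with the shutter speed: 8 → 4 → 2 → 1 → 1/2.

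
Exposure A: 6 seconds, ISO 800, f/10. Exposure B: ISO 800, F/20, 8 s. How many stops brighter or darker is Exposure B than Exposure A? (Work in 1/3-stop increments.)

1 2/3 stops darker

Aperture: f/10 → f/11 → f/13 → f/14 → f/16 → f/18 → f/20 — 2 stops narrower (darker).
Shutter speed: 6 → 8 — 1/3 stop longer (brighter).
ISO: unchanged.
Net: −2 +1/3 = −1 2/3 stops.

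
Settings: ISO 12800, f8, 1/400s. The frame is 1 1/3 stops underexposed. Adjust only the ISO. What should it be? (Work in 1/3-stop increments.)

Underexposed by 1 1/3 stops → need 1 1/3 stops brighter.
ISO: 12800 → 16000 → 20000 → 25600 → 32000.

ISO 32000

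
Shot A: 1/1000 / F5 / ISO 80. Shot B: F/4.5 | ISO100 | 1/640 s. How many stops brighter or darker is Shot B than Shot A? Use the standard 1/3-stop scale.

1 1/3 stops brighter

Aperture: f/5 → f/4.5 — 1/3 stop larger aperture (brighter).
Shutter speed: 1/1000 → 1/800 → 1/640 — 2/3 stop slower (brighter).
ISO: 80 → 100 — 1/3 stop higher (brighter).
Net: +1/3 +2/3 +1/3 = +1 1/3 stops.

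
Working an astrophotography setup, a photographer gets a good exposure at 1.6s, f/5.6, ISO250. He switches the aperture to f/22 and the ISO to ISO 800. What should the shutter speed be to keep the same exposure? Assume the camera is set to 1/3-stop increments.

8 s

Aperture: f/5.6 → f/6.3 → f/7.1 → f/8 → f/9 → f/10 → f/11 → f/13 → f/14 → f/16 → f/18 → f/20 → f/22 — 4 stops narrower (darker).
ISO: 250 → 320 → 400 → 500 → 640 → 800 — 1 2/3 stops higher (brighter).
Net change so far: 2 1/3 stops darker. Offset with the shutter speed: 1.6 → 2 → 2.5 → 3.2 → 4 → 5 → 6 → 8.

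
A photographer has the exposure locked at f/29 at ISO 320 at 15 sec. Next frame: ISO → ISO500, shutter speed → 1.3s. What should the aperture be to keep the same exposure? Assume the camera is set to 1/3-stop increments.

f/10

ISO: 320 → 400 → 500 — 2/3 stop raised (brighter).
Shutter speed: 15 → 13 → 10 → 8 → 6 → 5 → 4 → 3.2 → 2.5 → 2 → 1.6 → 1.3 — 3 2/3 stops shorter (darker).
Net change so far: 3 stops darker. Offset with the aperture: f/29 → f/25 → f/22 → f/20 → f/18 → f/16 → f/14 → f/13 → f/11 → f/10.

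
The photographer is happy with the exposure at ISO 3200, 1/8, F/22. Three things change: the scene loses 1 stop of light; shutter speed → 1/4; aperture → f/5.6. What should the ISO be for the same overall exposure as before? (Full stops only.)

ISO 200

Scene light: 1 stop darker.
Shutter speed: 1/8 → 1/4 — 1 stop longer (brighter).
Aperture: f/22 → f/16 → f/11 → f/8 → f/5.6 — 4 stops wider (brighter).
Net so far: 4 stops brighter. ISO: 3200 → 1600 → 800 → 400 → 200.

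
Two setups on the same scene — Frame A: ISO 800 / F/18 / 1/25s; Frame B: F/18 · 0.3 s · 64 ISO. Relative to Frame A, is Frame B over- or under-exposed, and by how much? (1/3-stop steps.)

2/3 stop darker

Aperture: unchanged.
Shutter speed: 1/25 → 1/20 → 1/15 → 1/13 → 1/10 → 1/8 → 1/6 → 1/5 → 1/4 → 0.3 — 3 stops slower (brighter).
ISO: 800 → 640 → 500 → 400 → 320 → 250 → 200 → 160 → 125 → 100 → 80 → 64 — 3 2/3 stops lower (darker).
Net: +3 −3 2/3 = −2/3 stops.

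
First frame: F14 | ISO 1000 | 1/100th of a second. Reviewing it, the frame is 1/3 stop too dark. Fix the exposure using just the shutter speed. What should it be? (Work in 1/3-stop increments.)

1/80s

Underexposed by 1/3 stop → need 1/3 stop brighter.
Shutter speed: 1/100 → 1/80.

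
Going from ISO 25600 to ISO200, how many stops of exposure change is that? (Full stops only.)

25600 → 12800 → 6400 → 3200 → 1600 → 800 → 400 → 200 — count the steps: 7 stops.

7 stops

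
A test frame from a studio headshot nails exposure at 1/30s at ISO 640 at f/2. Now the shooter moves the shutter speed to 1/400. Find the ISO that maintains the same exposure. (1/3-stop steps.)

Shutter speed: 1/30 → 1/40 → 1/50 → 1/60 → 1/80 → 1/100 → 1/125 → 1/160 → 1/200 → 1/250 → 1/320 → 1/400 — 3 2/3 stops shorter (darker).
Need 3 2/3 stops brighter from the ISO: 640 → 800 → 1000 → 1250 → 1600 → 2000 → 2500 → 3200 → 4000 → 5000 → 6400 → 8000.

ISO 8000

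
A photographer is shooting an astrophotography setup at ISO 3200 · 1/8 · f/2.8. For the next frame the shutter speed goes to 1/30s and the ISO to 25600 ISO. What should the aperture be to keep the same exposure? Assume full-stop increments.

Shutter speed: 1/8 → 1/15 → 1/30 — 2 stops shorter (darker).
ISO: 3200 → 6400 → 12800 → 25600 — 3 stops raised (brighter).
Net change so far: 1 stop brighter. Offset with the aperture: f/2.8 → f/4.

f/4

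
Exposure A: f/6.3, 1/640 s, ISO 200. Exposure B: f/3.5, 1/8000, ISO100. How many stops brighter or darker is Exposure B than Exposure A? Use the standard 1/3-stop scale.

Aperture: f/6.3 → f/5.6 → f/5 → f/4.5 → f/4 → f/3.5 — 1 2/3 stops wider (brighter).
Shutter speed: 1/640 → 1/800 → 1/1000 → 1/1250 → 1/1600 → 1/2000 → 1/2500 → 1/3200 → 1/4000 → 1/5000 → 1/6400 → 1/8000 — 3 2/3 stops faster (darker).
ISO: 200 → 160 → 125 → 100 — 1 stop dropped (darker).
Net: +1 2/3 −3 2/3 −1 = −3 stops.

3 stops darker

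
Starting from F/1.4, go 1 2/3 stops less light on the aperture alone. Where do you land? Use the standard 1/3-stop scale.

f/2.5

Aperture: f/1.4 → f/1.6 → f/1.8 → f/2 → f/2.2 → f/2.5 — 1 2/3 stops narrower (darker).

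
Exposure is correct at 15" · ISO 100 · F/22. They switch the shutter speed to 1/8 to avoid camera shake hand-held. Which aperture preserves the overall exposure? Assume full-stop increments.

f/2

Shutter speed: 15 → 8 → 4 → 2 → 1 → 1/2 → 1/4 → 1/8 — 7 stops faster (darker).
Need 7 stops brighter from the aperture: f/22 → f/16 → f/11 → f/8 → f/5.6 → f/4 → f/2.8 → f/2.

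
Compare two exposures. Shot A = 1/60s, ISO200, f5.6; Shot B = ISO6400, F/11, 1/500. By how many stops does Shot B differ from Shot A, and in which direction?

Aperture: f/5.6 → f/8 → f/11 — 2 stops stopped down (darker).
Shutter speed: 1/60 → 1/125 → 1/250 → 1/500 — 3 stops shorter (darker).
ISO: 200 → 400 → 800 → 1600 → 3200 → 6400 — 5 stops higher (brighter).
Net: −2 −3 +5 = 0 stops.

same exposure (0 stops)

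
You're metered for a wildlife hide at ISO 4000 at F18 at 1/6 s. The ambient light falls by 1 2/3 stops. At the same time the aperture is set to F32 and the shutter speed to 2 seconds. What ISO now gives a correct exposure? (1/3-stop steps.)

ISO 3200

Scene light: 1 2/3 stops darker.
Aperture: f/18 → f/20 → f/22 → f/25 → f/29 → f/32 — 1 2/3 stops stopped down (darker).
Shutter speed: 1/6 → 1/5 → 1/4 → 0.3 → 0.4 → 0.5 → 0.6 → 0.8 → 1 → 1.3 → 1.6 → 2 — 3 2/3 stops longer (brighter).
Net so far: 1/3 stop brighter. ISO: 4000 → 3200.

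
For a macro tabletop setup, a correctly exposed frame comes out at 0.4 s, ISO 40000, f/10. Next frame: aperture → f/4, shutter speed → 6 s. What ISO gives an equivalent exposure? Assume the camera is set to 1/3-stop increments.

ISO 400

Aperture: f/10 → f/9 → f/8 → f/7.1 → f/6.3 → f/5.6 → f/5 → f/4.5 → f/4 — 2 2/3 stops wider (brighter).
Shutter speed: 0.4 → 0.5 → 0.6 → 0.8 → 1 → 1.3 → 1.6 → 2 → 2.5 → 3.2 → 4 → 5 → 6 — 4 stops longer (brighter).
Net change so far: 6 2/3 stops brighter. Offset with the ISO: 40000 → 32000 → 25600 → 20000 → 16000 → 12800 → 10000 → 8000 → 6400 → 5000 → 4000 → 3200 → 2500 → 2000 → 1600 → 1250 → 1000 → 800 → 640 → 500 → 400.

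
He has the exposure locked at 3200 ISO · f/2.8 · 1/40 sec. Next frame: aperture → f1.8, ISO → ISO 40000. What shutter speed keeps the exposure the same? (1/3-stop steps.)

Aperture: f/2.8 → f/2.5 → f/2.2 → f/2 → f/1.8 — 1 1/3 stops wider (brighter).
ISO: 3200 → 4000 → 5000 → 6400 → 8000 → 10000 → 12800 → 16000 → 20000 → 25600 → 32000 → 40000 — 3 2/3 stops higher (brighter).
Net change so far: 5 stops brighter. Offset with the shutter speed: 1/40 → 1/50 → 1/60 → 1/80 → 1/100 → 1/125 → 1/160 → 1/200 → 1/250 → 1/320 → 1/400 → 1/500 → 1/640 → 1/800 → 1/1000 → 1/1250.

1/1250s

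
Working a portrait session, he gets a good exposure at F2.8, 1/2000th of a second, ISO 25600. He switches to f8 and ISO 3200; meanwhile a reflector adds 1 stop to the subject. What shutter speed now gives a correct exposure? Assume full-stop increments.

Scene light: 1 stop brighter.
Aperture: f/2.8 → f/4 → f/5.6 → f/8 — 3 stops narrower (darker).
ISO: 25600 → 12800 → 6400 → 3200 — 3 stops lower (darker).
Net so far: 5 stops darker. Shutter speed: 1/2000 → 1/1000 → 1/500 → 1/250 → 1/125 → 1/60.

1/60s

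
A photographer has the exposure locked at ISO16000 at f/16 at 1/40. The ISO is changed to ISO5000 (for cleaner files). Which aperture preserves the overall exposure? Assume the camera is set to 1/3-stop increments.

f/9

ISO: 16000 → 12800 → 10000 → 8000 → 6400 → 5000 — 1 2/3 stops lower (darker).
Need 1 2/3 stops brighter from the aperture: f/16 → f/14 → f/13 → f/11 → f/10 → f/9.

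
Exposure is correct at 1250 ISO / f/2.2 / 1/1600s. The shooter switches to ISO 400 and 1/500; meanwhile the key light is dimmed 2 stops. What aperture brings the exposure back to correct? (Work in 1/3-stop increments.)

f/1.1

Scene light: 2 stops darker.
ISO: 1250 → 1000 → 800 → 640 → 500 → 400 — 1 2/3 stops lower (darker).
Shutter speed: 1/1600 → 1/1250 → 1/1000 → 1/800 → 1/640 → 1/500 — 1 2/3 stops longer (brighter).
Net so far: 2 stops darker. Aperture: f/2.2 → f/2 → f/1.8 → f/1.6 → f/1.4 → f/1.2 → f/1.1.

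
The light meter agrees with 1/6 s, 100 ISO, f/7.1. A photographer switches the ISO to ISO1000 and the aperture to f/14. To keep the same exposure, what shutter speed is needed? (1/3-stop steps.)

1/15s

ISO: 100 → 125 → 160 → 200 → 250 → 320 → 400 → 500 → 640 → 800 → 1000 — 3 1/3 stops raised (brighter).
Aperture: f/7.1 → f/8 → f/9 → f/10 → f/11 → f/13 → f/14 — 2 stops stopped down (darker).
Net change so far: 1 1/3 stops brighter. Offset with the shutter speed: 1/6 → 1/8 → 1/10 → 1/13 → 1/15.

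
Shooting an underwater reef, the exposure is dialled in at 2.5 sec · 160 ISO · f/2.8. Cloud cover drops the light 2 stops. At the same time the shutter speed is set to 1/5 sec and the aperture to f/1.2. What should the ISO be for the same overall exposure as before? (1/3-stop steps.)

ISO 1600

Scene light: 2 stops darker.
Shutter speed: 2.5 → 2 → 1.6 → 1.3 → 1 → 0.8 → 0.6 → 0.5 → 0.4 → 0.3 → 1/4 → 1/5 — 3 2/3 stops shorter (darker).
Aperture: f/2.8 → f/2.5 → f/2.2 → f/2 → f/1.8 → f/1.6 → f/1.4 → f/1.2 — 2 1/3 stops opened up (brighter).
Net so far: 3 1/3 stops darker. ISO: 160 → 200 → 250 → 320 → 400 → 500 → 640 → 800 → 1000 → 1250 → 1600.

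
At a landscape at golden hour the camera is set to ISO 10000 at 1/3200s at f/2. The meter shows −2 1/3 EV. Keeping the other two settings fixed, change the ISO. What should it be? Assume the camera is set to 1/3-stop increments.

Underexposed by 2 1/3 stops → need 2 1/3 stops brighter.
ISO: 10000 → 12800 → 16000 → 20000 → 25600 → 32000 → 40000 → 51200.

ISO 51200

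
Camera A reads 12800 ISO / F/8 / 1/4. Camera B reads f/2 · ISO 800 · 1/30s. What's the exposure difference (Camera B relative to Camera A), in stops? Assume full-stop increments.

Aperture: f/8 → f/5.6 → f/4 → f/2.8 → f/2 — 4 stops opened up (brighter).
Shutter speed: 1/4 → 1/8 → 1/15 → 1/30 — 3 stops shorter (darker).
ISO: 12800 → 6400 → 3200 → 1600 → 800 — 4 stops lower (darker).
Net: +4 −3 −4 = −3 stops.

3 stops darker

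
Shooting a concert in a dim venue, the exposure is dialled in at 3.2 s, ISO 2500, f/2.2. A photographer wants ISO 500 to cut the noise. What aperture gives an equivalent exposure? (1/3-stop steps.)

f/1.0

ISO: 2500 → 2000 → 1600 → 1250 → 1000 → 800 → 640 → 500 — 2 1/3 stops dropped (darker).
Need 2 1/3 stops brighter from the aperture: f/2.2 → f/2 → f/1.8 → f/1.6 → f/1.4 → f/1.2 → f/1.1 → f/1.0.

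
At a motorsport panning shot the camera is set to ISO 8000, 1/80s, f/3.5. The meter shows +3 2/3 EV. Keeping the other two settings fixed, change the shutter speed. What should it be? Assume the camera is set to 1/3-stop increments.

Overexposed by 3 2/3 stops → need 3 2/3 stops darker.
Shutter speed: 1/80 → 1/100 → 1/125 → 1/160 → 1/200 → 1/250 → 1/320 → 1/400 → 1/500 → 1/640 → 1/800 → 1/1000.

1/1000s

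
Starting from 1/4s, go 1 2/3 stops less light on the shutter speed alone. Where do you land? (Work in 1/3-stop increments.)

1/13s

Shutter speed: 1/4 → 1/5 → 1/6 → 1/8 → 1/10 → 1/13 — 1 2/3 stops shorter (darker).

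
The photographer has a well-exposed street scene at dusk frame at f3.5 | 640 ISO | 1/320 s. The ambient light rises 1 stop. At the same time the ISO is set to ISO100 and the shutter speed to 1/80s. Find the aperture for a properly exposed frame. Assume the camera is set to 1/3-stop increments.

f/4

Scene light: 1 stop brighter.
ISO: 640 → 500 → 400 → 320 → 250 → 200 → 160 → 125 → 100 — 2 2/3 stops lower (darker).
Shutter speed: 1/320 → 1/250 → 1/200 → 1/160 → 1/125 → 1/100 → 1/80 — 2 stops slower (brighter).
Net so far: 1/3 stop brighter. Aperture: f/3.5 → f/4.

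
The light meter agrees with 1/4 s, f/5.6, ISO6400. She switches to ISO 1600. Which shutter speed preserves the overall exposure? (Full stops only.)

1 s

ISO: 6400 → 3200 → 1600 — 2 stops dropped (darker).
Need 2 stops brighter from the shutter speed: 1/4 → 1/2 → 1.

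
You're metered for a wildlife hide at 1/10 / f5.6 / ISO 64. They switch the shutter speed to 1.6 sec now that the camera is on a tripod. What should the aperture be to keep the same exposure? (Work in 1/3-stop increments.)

Shutter speed: 1/10 → 1/8 → 1/6 → 1/5 → 1/4 → 0.3 → 0.4 → 0.5 → 0.6 → 0.8 → 1 → 1.3 → 1.6 — 4 stops longer (brighter).
Need 4 stops darker from the aperture: f/5.6 → f/6.3 → f/7.1 → f/8 → f/9 → f/10 → f/11 → f/13 → f/14 → f/16 → f/18 → f/20 → f/22.

f/22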